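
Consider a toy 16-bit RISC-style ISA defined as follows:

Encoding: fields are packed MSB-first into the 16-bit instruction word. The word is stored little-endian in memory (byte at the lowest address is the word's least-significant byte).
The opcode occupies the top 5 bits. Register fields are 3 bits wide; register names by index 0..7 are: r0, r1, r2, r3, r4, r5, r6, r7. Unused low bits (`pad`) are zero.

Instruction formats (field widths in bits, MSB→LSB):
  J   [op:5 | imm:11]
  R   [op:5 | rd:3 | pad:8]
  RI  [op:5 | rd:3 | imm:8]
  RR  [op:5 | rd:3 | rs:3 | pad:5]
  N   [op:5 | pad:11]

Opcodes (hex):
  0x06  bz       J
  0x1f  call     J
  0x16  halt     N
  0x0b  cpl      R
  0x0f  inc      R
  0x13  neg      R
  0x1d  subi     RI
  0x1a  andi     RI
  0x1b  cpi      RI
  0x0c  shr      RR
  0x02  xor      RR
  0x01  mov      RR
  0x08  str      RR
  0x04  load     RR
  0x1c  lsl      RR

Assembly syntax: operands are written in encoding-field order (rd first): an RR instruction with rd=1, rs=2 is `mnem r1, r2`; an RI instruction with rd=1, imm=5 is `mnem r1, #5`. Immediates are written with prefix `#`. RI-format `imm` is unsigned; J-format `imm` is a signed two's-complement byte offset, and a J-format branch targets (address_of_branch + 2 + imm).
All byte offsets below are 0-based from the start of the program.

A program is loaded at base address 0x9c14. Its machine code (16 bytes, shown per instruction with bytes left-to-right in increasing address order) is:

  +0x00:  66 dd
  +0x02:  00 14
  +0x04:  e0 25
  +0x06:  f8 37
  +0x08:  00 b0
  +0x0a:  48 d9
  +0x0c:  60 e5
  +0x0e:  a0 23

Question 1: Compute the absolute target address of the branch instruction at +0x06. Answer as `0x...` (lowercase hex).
@+06  little-endian(f8 37) = 0x37f8
  opcode bits[15:11]=0x6: bz/J
  [10:0] imm=2040 (s11→-8) = #-8
  target = base 0x9c14 + off 0x06 + 2 + imm -8 = 0x9c14

0x9c14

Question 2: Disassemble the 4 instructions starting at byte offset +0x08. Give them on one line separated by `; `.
[08] 00 b0 → 0xb000
  opcode bits[15:11]=0x16: halt/N
[0a] 48 d9 → 0xd948
  opcode bits[15:11]=0x1b: cpi/RI
  rd: (w>>8)&0x7=0x1 → r1
  imm: (w>>0)&0xff=0x48 → #72
[0c] 60 e5 → 0xe560
  opcode bits[15:11]=0x1c: lsl/RR
  rd: (w>>8)&0x7=0x5 → r5
  rs: (w>>5)&0x7=0x3 → r3
[0e] a0 23 → 0x23a0
  opcode bits[15:11]=0x4: load/RR
  rd: (w>>8)&0x7=0x3 → r3
  rs: (w>>5)&0x7=0x5 → r5

halt; cpi r1, #72; lsl r5, r3; load r3, r5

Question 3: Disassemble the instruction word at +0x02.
[02] 00 14 → 0x1400
  top 5b → 0x2 → xor [RR]
  rd@[10:8]=0x4 ⇒ r4
  rs@[7:5]=0x0 ⇒ r0

xor r4, r0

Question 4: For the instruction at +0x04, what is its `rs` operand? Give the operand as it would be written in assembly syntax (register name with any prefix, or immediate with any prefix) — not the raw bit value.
@+04  little-endian(e0 25) = 0x25e0
  top 5b → 0x4 → load [RR]
  rd: (w>>8)&0x7=0x5 → r5
  rs: (w>>5)&0x7=0x7 → r7

r7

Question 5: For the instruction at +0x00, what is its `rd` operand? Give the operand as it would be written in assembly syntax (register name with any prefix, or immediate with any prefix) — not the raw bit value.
r5

[00] 66 dd → 0xdd66
  top 5b → 0x1b → cpi [RI]
  [10:8] rd=5 = r5
  [7:0] imm=102 = #102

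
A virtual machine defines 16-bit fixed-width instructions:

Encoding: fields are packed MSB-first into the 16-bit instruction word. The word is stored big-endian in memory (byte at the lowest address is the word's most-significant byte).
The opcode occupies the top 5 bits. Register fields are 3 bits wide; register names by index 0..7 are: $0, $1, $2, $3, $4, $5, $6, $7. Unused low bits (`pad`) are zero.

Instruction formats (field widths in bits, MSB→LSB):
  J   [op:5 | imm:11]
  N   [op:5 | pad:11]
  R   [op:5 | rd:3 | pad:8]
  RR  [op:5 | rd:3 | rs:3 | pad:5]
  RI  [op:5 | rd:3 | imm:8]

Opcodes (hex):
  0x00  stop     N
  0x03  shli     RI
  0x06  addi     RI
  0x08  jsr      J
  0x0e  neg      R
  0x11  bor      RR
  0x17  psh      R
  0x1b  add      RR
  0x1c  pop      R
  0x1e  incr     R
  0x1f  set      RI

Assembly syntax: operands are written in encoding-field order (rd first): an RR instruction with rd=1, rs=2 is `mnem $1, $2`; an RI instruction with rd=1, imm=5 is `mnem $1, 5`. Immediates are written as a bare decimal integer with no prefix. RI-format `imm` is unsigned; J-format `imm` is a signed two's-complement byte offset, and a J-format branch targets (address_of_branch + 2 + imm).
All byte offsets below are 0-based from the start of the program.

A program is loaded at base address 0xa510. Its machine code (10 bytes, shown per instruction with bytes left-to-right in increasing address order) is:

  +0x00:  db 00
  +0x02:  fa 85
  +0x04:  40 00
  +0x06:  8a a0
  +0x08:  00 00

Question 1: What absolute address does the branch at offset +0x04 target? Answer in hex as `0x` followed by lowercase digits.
0xa516

off 0x04: read 40 00 as big → 0x4000
  opcode bits[15:11]=0x8: jsr/J
  imm: (w>>0)&0x7ff=0x0 → 0
  target = base 0xa510 + off 0x04 + 2 + imm 0 = 0xa516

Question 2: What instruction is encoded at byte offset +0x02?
set $2, 133

+0x02: fa 85 ⇒ word 0xfa85 (big)
  opcode bits[15:11]=0x1f: set/RI
  rd@[10:8]=0x2 ⇒ $2
  imm@[7:0]=0x85 ⇒ 133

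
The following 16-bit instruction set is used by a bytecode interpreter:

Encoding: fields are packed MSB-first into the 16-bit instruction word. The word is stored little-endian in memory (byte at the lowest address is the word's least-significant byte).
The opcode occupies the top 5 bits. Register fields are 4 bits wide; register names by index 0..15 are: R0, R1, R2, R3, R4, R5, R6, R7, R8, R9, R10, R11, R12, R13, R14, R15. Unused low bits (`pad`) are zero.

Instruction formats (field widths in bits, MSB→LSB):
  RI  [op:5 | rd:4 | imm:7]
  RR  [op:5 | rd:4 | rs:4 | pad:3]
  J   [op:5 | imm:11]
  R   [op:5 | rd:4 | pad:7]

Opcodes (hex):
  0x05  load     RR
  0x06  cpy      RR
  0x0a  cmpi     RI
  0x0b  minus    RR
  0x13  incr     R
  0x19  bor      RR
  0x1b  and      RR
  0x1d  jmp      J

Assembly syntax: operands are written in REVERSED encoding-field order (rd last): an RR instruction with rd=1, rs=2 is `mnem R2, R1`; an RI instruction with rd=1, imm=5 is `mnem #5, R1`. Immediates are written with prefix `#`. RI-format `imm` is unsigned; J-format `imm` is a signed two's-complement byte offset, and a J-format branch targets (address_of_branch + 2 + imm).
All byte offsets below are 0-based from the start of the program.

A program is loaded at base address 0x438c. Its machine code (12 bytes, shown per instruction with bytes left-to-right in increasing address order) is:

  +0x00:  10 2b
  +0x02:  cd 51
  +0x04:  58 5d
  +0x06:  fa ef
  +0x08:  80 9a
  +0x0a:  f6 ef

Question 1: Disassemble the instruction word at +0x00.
[00] 10 2b → 0x2b10
  top 5b → 0x5 → load [RR]
  [10:7] rd=6 = R6
  [6:3] rs=2 = R2

load R2, R6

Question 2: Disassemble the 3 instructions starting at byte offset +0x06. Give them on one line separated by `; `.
jmp #-6; incr R5; jmp #-10

@+06  little-endian(fa ef) = 0xeffa
  op=0xeffa>>11=0x1d ⇒ jmp (J)
  [10:0] imm=2042 (s11→-6) = #-6
@+08  little-endian(80 9a) = 0x9a80
  op=0x9a80>>11=0x13 ⇒ incr (R)
  [10:7] rd=5 = R5
@+0a  little-endian(f6 ef) = 0xeff6
  op=0xeff6>>11=0x1d ⇒ jmp (J)
  [10:0] imm=2038 (s11→-10) = #-10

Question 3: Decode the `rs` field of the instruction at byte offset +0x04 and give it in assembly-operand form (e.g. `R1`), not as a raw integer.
R11

@+04  little-endian(58 5d) = 0x5d58
  opcode bits[15:11]=0xb: minus/RR
  [10:7] rd=10 = R10
  [6:3] rs=11 = R11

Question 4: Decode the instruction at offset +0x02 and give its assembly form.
cmpi #77, R3

+0x02: cd 51 ⇒ word 0x51cd (little)
  op=0x51cd>>11=0xa ⇒ cmpi (RI)
  rd: (w>>7)&0xf=0x3 → R3
  imm: (w>>0)&0x7f=0x4d → #77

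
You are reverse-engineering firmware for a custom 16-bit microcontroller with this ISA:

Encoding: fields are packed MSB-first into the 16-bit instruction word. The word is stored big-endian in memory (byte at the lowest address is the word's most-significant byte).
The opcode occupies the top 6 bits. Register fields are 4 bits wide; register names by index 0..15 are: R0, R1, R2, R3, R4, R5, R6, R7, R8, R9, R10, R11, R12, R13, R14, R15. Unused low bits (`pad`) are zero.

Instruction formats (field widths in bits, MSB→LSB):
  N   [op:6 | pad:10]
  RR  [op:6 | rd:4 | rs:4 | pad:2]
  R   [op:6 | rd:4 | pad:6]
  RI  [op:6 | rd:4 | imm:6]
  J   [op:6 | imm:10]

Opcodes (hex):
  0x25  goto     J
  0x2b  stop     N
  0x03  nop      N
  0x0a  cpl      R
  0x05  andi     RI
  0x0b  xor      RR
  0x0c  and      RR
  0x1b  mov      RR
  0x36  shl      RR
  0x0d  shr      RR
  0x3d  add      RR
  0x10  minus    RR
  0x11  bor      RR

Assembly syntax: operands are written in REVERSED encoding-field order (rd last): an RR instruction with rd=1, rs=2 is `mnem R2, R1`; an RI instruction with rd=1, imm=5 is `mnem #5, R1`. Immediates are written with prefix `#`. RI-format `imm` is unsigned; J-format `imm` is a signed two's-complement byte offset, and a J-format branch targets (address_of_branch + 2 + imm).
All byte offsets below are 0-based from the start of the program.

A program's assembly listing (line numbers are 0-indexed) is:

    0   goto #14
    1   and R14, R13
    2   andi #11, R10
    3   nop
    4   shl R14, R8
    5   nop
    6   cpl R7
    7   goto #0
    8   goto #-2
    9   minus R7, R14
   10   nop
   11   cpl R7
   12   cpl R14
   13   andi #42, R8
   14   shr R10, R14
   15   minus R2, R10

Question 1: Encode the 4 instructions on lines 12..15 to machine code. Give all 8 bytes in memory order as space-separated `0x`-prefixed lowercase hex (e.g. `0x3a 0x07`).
line 12 (cpl): pack op=0xa:6|rd=14:4|pad=0:6 = 0x2b80; big→ 2b 80
line 13 (andi): pack op=0x5:6|rd=8:4|imm=42:6 = 0x162a; big→ 16 2a
line 14 (shr): pack op=0xd:6|rd=14:4|rs=10:4|pad=0:2 = 0x37a8; big→ 37 a8
line 15 (minus): pack op=0x10:6|rd=10:4|rs=2:4|pad=0:2 = 0x4288; big→ 42 88

0x2b 0x80 0x16 0x2a 0x37 0xa8 0x42 0x88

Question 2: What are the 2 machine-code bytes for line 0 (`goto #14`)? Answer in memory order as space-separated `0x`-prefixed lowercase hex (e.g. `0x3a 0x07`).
0x94 0x0e

line 0 (goto): pack op=0x25:6|imm=14:10 = 0x940e; big→ 94 0e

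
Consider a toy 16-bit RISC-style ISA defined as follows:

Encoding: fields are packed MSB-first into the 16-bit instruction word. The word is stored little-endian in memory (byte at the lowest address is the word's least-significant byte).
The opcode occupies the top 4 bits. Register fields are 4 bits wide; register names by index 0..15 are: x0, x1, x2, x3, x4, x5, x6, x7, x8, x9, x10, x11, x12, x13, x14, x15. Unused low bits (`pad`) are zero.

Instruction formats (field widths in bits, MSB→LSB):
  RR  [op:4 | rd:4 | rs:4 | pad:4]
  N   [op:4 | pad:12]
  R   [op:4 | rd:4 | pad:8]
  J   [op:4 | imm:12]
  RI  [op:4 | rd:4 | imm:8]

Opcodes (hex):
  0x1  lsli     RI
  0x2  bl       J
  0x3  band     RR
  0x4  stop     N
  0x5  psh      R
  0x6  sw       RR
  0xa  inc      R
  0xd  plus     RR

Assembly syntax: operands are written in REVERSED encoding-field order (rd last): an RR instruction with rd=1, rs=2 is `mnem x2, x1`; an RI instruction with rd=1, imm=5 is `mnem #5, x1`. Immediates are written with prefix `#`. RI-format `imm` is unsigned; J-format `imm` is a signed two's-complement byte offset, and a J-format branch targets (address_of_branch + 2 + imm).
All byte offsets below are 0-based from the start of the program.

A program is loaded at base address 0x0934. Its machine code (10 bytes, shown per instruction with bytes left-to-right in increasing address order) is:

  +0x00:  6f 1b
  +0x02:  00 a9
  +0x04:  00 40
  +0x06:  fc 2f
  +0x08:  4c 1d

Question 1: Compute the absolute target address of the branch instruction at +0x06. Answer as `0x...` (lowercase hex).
0x0938

@+06  little-endian(fc 2f) = 0x2ffc
  top 4b → 0x2 → bl [J]
  imm: (w>>0)&0xfff=0xffc (s12→-4) → #-4
  target = base 0x0934 + off 0x06 + 2 + imm -4 = 0x0938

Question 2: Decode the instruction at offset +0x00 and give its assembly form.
+0x00: 6f 1b ⇒ word 0x1b6f (little)
  op=0x1b6f>>12=0x1 ⇒ lsli (RI)
  rd@[11:8]=0xb ⇒ x11
  imm@[7:0]=0x6f ⇒ #111

lsli #111, x11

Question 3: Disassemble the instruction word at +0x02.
+0x02: 00 a9 ⇒ word 0xa900 (little)
  op=0xa900>>12=0xa ⇒ inc (R)
  [11:8] rd=9 = x9

inc x9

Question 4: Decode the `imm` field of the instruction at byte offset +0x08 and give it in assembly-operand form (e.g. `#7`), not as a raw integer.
@+08  little-endian(4c 1d) = 0x1d4c
  op=0x1d4c>>12=0x1 ⇒ lsli (RI)
  [11:8] rd=13 = x13
  [7:0] imm=76 = #76

#76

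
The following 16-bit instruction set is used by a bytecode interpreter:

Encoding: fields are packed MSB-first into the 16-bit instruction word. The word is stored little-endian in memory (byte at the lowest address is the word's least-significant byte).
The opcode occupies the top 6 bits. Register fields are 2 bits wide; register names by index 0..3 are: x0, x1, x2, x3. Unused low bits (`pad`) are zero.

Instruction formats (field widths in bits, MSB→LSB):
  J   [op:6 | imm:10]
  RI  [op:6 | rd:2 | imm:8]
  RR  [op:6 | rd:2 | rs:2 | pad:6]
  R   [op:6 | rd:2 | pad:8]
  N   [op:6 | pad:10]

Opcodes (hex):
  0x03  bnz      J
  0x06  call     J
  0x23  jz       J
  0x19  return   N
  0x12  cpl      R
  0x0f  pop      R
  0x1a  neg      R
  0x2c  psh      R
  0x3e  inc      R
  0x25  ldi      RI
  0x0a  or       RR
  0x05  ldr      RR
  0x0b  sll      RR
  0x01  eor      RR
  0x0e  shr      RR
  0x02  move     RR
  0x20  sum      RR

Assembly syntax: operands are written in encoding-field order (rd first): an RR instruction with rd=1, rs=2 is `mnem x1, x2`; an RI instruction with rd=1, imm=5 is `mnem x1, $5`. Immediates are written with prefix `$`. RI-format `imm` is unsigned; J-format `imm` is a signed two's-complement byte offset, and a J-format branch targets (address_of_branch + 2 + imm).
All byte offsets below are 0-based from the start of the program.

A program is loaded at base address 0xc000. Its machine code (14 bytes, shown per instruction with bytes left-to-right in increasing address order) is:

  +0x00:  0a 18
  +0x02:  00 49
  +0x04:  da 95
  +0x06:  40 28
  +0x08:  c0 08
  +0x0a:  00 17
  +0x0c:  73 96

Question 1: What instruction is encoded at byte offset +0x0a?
[0a] 00 17 → 0x1700
  opcode bits[15:10]=0x5: ldr/RR
  rd@[9:8]=0x3 ⇒ x3
  rs@[7:6]=0x0 ⇒ x0

ldr x3, x0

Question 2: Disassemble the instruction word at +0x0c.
ldi x2, $115

+0x0c: 73 96 ⇒ word 0x9673 (little)
  op=0x9673>>10=0x25 ⇒ ldi (RI)
  [9:8] rd=2 = x2
  [7:0] imm=115 = $115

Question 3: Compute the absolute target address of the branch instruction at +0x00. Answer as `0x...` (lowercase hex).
off 0x00: read 0a 18 as little → 0x180a
  top 6b → 0x6 → call [J]
  imm: (w>>0)&0x3ff=0xa → $10
  target = base 0xc000 + off 0x00 + 2 + imm 10 = 0xc00c

0xc00c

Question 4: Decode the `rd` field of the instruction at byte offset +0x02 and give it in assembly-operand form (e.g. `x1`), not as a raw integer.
@+02  little-endian(00 49) = 0x4900
  opcode bits[15:10]=0x12: cpl/R
  rd: (w>>8)&0x3=0x1 → x1

x1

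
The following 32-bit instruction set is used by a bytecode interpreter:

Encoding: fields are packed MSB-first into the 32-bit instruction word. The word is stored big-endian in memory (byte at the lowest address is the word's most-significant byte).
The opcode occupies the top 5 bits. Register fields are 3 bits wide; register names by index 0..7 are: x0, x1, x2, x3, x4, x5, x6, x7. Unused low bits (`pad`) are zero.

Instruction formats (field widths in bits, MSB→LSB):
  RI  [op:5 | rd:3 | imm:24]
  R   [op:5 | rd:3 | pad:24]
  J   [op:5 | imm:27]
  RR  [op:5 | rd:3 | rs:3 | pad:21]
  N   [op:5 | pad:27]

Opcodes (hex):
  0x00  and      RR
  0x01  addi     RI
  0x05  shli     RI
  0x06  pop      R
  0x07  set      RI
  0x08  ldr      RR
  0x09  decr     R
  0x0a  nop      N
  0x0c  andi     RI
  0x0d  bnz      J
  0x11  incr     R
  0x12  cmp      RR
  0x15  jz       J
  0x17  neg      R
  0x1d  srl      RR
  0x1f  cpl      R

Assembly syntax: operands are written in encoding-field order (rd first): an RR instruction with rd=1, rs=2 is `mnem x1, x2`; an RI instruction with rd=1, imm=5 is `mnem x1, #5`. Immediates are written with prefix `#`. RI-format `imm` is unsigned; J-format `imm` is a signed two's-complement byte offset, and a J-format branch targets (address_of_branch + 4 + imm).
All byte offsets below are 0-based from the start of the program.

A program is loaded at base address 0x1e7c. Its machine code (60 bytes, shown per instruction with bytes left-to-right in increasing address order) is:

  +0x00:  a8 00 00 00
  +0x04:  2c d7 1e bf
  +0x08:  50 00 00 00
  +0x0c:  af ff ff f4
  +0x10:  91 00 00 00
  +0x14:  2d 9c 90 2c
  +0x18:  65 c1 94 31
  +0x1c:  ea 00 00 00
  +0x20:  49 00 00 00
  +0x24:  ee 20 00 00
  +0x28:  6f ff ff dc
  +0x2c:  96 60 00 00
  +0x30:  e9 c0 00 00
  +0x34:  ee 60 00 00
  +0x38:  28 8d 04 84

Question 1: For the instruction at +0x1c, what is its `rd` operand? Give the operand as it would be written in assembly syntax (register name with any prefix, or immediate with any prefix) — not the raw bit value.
x2

@+1c  big-endian(ea 00 00 00) = 0xea000000
  opcode bits[31:27]=0x1d: srl/RR
  rd: (w>>24)&0x7=0x2 → x2
  rs: (w>>21)&0x7=0x0 → x0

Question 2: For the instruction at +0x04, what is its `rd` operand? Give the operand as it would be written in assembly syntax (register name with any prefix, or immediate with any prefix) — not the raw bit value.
x4

off 0x04: read 2c d7 1e bf as big → 0x2cd71ebf
  top 5b → 0x5 → shli [RI]
  rd: (w>>24)&0x7=0x4 → x4
  imm: (w>>0)&0xffffff=0xd71ebf → #14098111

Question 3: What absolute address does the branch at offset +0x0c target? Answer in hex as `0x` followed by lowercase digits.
0x1e80

off 0x0c: read af ff ff f4 as big → 0xaffffff4
  op=0xaffffff4>>27=0x15 ⇒ jz (J)
  imm: (w>>0)&0x7ffffff=0x7fffff4 (s27→-12) → #-12
  target = base 0x1e7c + off 0x0c + 4 + imm -12 = 0x1e80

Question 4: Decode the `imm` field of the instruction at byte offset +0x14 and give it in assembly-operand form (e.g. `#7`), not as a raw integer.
+0x14: 2d 9c 90 2c ⇒ word 0x2d9c902c (big)
  top 5b → 0x5 → shli [RI]
  rd@[26:24]=0x5 ⇒ x5
  imm@[23:0]=0x9c902c ⇒ #10260524

#10260524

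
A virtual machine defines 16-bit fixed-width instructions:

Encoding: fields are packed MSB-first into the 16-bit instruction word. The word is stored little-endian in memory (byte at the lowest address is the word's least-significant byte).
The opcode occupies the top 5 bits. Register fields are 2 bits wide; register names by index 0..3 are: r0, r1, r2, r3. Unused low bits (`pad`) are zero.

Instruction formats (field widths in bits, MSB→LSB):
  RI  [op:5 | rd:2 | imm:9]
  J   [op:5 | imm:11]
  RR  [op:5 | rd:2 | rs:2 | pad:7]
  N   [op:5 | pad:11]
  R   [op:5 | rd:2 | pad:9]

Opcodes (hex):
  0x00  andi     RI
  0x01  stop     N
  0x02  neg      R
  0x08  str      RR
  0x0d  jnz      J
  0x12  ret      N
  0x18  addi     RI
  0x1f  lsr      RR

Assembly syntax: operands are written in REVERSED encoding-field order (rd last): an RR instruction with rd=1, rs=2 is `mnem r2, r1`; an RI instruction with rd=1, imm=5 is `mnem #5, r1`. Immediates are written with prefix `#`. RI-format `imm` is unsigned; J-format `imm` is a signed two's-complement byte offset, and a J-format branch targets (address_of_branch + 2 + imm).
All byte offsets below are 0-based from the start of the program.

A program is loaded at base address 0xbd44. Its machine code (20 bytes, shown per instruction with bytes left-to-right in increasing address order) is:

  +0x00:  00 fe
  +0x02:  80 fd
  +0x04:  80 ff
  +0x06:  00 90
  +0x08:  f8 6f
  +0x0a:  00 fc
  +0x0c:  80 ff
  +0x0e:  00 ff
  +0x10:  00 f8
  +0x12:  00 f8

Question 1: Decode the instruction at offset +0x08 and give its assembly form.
[08] f8 6f → 0x6ff8
  opcode bits[15:11]=0xd: jnz/J
  [10:0] imm=2040 (s11→-8) = #-8

jnz #-8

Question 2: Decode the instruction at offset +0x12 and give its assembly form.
+0x12: 00 f8 ⇒ word 0xf800 (little)
  op=0xf800>>11=0x1f ⇒ lsr (RR)
  [10:9] rd=0 = r0
  [8:7] rs=0 = r0

lsr r0, r0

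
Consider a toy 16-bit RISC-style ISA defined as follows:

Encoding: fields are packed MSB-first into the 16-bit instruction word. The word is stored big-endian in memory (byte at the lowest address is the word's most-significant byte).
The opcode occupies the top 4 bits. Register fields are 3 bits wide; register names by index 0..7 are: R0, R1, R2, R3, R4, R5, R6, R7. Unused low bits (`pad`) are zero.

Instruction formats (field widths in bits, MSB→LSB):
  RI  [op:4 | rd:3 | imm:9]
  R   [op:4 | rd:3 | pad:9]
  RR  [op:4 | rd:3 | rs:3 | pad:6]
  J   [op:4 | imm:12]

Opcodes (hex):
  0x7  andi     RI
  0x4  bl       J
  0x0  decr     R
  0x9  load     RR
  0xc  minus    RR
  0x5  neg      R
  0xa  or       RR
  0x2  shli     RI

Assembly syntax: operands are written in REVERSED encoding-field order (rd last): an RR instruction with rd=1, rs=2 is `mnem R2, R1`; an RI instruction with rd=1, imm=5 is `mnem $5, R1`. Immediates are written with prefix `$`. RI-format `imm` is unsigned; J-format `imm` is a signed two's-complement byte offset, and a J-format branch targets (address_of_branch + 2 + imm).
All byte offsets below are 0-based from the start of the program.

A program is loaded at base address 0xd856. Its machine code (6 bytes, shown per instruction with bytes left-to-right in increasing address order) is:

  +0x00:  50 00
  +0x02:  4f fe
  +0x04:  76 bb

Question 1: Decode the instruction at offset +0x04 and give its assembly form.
andi $187, R3

off 0x04: read 76 bb as big → 0x76bb
  opcode bits[15:12]=0x7: andi/RI
  [11:9] rd=3 = R3
  [8:0] imm=187 = $187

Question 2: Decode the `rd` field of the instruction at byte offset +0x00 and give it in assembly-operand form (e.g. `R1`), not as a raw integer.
R0

+0x00: 50 00 ⇒ word 0x5000 (big)
  op=0x5000>>12=0x5 ⇒ neg (R)
  [11:9] rd=0 = R0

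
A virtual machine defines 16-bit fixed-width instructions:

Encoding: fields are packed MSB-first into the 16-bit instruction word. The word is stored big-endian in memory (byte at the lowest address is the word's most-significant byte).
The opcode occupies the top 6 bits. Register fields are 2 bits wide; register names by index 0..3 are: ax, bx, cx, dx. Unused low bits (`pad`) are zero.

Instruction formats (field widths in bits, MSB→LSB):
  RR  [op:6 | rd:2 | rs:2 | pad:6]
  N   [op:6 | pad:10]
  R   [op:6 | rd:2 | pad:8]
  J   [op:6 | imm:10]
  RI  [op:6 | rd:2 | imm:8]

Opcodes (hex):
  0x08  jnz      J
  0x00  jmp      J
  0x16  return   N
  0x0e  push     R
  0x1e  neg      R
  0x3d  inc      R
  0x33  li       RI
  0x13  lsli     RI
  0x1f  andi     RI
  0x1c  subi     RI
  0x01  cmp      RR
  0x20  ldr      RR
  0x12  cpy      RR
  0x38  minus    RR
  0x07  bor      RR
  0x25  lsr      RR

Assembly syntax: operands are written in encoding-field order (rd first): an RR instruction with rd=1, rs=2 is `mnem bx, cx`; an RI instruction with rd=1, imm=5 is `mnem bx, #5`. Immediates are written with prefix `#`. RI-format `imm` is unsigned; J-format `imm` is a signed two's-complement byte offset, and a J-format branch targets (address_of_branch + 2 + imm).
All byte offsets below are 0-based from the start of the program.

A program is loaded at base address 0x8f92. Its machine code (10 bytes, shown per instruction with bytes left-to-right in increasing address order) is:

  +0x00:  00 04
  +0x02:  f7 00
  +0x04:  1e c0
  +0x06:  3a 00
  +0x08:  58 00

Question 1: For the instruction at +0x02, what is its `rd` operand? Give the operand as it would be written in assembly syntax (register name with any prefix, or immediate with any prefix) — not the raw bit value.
dx

[02] f7 00 → 0xf700
  top 6b → 0x3d → inc [R]
  rd@[9:8]=0x3 ⇒ dx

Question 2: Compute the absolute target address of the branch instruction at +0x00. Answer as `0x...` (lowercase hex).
0x8f98

@+00  big-endian(00 04) = 0x0004
  opcode bits[15:10]=0x0: jmp/J
  imm@[9:0]=0x4 ⇒ #4
  target = base 0x8f92 + off 0x00 + 2 + imm 4 = 0x8f98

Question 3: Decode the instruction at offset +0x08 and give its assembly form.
off 0x08: read 58 00 as big → 0x5800
  op=0x5800>>10=0x16 ⇒ return (N)

return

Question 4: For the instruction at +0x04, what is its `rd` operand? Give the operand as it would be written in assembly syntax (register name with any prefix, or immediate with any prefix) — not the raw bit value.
cx

@+04  big-endian(1e c0) = 0x1ec0
  opcode bits[15:10]=0x7: bor/RR
  rd: (w>>8)&0x3=0x2 → cx
  rs: (w>>6)&0x3=0x3 → dx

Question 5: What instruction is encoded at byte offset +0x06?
push cx

@+06  big-endian(3a 00) = 0x3a00
  top 6b → 0xe → push [R]
  rd: (w>>8)&0x3=0x2 → cx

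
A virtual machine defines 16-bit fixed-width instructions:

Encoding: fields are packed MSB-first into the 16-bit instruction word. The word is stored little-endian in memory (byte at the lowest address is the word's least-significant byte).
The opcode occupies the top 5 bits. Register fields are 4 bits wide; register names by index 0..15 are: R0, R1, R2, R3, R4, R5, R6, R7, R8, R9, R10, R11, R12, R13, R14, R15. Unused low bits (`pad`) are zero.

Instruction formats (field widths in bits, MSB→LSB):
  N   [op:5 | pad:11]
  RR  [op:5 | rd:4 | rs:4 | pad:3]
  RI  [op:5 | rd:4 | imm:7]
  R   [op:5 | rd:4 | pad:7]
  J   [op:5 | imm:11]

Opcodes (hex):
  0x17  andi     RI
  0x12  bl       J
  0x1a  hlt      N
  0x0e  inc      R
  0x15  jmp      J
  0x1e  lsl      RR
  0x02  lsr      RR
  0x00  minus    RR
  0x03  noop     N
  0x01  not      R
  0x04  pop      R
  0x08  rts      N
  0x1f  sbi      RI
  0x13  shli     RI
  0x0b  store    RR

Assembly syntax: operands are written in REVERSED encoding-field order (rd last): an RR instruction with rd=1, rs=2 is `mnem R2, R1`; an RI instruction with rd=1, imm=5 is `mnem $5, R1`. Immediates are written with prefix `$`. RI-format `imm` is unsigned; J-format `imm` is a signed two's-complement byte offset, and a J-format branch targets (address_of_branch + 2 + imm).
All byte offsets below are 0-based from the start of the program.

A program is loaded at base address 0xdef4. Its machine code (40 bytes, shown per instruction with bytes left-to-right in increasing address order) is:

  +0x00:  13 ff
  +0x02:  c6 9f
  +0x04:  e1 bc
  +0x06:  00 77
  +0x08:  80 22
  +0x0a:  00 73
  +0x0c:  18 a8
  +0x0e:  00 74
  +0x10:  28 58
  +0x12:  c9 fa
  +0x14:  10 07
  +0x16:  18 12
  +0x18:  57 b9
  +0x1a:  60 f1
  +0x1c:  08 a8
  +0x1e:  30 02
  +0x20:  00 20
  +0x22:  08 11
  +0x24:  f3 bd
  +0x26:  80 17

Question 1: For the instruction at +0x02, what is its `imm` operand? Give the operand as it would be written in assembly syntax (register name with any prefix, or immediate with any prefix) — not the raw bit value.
off 0x02: read c6 9f as little → 0x9fc6
  op=0x9fc6>>11=0x13 ⇒ shli (RI)
  rd: (w>>7)&0xf=0xf → R15
  imm: (w>>0)&0x7f=0x46 → $70

$70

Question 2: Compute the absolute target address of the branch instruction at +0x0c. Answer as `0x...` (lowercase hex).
[0c] 18 a8 → 0xa818
  opcode bits[15:11]=0x15: jmp/J
  imm@[10:0]=0x18 ⇒ $24
  target = base 0xdef4 + off 0x0c + 2 + imm 24 = 0xdf1a

0xdf1a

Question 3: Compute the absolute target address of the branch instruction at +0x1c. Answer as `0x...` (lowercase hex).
0xdf1a

[1c] 08 a8 → 0xa808
  opcode bits[15:11]=0x15: jmp/J
  imm: (w>>0)&0x7ff=0x8 → $8
  target = base 0xdef4 + off 0x1c + 2 + imm 8 = 0xdf1a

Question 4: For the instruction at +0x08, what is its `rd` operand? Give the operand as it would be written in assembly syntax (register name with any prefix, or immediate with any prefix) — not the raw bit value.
R5

+0x08: 80 22 ⇒ word 0x2280 (little)
  opcode bits[15:11]=0x4: pop/R
  rd@[10:7]=0x5 ⇒ R5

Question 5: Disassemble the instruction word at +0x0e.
inc R8

+0x0e: 00 74 ⇒ word 0x7400 (little)
  opcode bits[15:11]=0xe: inc/R
  rd: (w>>7)&0xf=0x8 → R8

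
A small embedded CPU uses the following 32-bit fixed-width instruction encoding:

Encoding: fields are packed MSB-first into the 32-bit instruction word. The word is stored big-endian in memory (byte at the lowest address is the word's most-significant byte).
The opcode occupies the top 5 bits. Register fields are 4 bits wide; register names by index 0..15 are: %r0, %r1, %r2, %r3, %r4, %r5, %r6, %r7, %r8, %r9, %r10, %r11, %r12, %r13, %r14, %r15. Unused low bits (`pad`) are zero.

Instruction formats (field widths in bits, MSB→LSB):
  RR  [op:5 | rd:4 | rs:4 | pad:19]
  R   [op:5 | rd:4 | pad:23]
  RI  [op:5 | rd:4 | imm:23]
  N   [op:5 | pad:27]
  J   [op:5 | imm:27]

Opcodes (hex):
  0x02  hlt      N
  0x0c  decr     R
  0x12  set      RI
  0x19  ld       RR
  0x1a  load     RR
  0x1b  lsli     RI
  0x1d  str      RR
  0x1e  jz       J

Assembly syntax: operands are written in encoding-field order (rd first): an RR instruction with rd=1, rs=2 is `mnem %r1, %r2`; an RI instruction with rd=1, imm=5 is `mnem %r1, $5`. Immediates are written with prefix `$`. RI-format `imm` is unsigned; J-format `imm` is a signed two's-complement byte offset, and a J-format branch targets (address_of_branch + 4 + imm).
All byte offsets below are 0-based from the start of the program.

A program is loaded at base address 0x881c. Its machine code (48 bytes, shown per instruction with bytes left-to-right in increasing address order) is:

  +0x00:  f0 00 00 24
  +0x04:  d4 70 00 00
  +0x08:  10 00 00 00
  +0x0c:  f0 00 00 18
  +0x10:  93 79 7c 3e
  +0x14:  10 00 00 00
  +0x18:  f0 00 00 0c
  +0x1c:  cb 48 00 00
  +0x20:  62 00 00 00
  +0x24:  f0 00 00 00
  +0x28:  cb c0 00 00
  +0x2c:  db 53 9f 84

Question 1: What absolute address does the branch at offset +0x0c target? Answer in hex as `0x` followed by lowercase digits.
0x8844

[0c] f0 00 00 18 → 0xf0000018
  op=0xf0000018>>27=0x1e ⇒ jz (J)
  imm@[26:0]=0x18 ⇒ $24
  target = base 0x881c + off 0x0c + 4 + imm 24 = 0x8844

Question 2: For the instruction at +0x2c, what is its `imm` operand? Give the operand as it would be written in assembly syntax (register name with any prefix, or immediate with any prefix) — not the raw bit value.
+0x2c: db 53 9f 84 ⇒ word 0xdb539f84 (big)
  opcode bits[31:27]=0x1b: lsli/RI
  rd@[26:23]=0x6 ⇒ %r6
  imm@[22:0]=0x539f84 ⇒ $5480324

$5480324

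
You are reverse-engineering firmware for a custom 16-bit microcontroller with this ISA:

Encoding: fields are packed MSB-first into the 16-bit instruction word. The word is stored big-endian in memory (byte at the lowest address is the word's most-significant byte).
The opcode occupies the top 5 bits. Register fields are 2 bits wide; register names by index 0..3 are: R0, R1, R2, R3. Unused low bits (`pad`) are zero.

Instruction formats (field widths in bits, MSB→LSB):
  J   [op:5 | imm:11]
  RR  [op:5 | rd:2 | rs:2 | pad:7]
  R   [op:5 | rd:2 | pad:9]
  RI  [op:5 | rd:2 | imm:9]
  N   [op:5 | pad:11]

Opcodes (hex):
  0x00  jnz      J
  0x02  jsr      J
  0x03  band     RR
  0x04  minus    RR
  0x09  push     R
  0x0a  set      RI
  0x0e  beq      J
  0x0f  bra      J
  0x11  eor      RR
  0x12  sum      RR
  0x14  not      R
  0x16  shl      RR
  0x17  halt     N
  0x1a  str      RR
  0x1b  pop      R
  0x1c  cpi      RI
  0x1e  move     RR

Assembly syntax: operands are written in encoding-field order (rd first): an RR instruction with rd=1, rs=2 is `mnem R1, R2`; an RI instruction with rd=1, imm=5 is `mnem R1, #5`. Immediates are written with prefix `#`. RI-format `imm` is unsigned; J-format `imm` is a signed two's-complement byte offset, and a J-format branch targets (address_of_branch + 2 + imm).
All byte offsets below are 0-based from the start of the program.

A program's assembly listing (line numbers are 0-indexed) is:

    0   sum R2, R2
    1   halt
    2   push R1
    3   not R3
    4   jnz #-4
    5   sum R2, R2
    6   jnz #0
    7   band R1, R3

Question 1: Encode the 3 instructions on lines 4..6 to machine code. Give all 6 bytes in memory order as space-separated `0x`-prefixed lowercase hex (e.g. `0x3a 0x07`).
0x07 0xfc 0x95 0x00 0x00 0x00

4. jnz fields op=0x0:5|imm=-4:11 → word 07fch → 07 fc
5. sum fields op=0x12:5|rd=2:2|rs=2:2|pad=0:7 → word 9500h → 95 00
6. jnz fields op=0x0:5|imm=0:11 → word 0000h → 00 00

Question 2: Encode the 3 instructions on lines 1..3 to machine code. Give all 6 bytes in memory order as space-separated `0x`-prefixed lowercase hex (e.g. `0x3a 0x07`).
0xb8 0x00 0x4a 0x00 0xa6 0x00

line 1 (halt): pack op=0x17:5|pad=0:11 = 0xb800; big→ b8 00
line 2 (push): pack op=0x9:5|rd=1:2|pad=0:9 = 0x4a00; big→ 4a 00
line 3 (not): pack op=0x14:5|rd=3:2|pad=0:9 = 0xa600; big→ a6 00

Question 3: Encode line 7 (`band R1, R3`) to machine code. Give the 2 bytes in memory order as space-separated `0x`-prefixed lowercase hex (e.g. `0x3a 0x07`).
0x1b 0x80

L7: band op=0x3:5|rd=1:2|rs=3:2|pad=0:7 ⇒ 0x1b80 ⇒ big 1b 80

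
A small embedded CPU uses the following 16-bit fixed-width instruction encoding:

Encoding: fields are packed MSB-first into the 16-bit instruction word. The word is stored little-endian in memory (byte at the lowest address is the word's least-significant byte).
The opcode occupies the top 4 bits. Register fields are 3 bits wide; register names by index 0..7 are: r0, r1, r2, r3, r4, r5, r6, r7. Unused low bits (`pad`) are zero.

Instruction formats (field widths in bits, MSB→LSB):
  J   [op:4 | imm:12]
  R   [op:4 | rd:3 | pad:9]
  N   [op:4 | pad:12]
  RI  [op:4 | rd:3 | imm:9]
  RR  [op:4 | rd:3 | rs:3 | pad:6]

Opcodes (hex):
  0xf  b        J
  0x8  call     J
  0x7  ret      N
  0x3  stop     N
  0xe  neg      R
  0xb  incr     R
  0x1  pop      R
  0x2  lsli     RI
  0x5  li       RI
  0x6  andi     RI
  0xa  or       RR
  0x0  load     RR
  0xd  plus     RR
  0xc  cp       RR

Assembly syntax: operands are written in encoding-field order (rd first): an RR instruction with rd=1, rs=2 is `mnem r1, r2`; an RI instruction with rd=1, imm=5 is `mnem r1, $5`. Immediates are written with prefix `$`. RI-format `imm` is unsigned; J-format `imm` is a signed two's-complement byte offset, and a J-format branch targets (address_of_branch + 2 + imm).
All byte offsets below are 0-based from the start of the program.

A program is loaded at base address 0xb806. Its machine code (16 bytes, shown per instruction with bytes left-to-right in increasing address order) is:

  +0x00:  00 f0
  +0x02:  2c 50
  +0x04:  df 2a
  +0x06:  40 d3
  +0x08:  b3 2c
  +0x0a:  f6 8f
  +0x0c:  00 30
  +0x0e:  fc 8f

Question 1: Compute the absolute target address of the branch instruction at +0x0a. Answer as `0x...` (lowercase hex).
[0a] f6 8f → 0x8ff6
  top 4b → 0x8 → call [J]
  imm: (w>>0)&0xfff=0xff6 (s12→-10) → $-10
  target = base 0xb806 + off 0x0a + 2 + imm -10 = 0xb808

0xb808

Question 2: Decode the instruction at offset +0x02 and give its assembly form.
+0x02: 2c 50 ⇒ word 0x502c (little)
  opcode bits[15:12]=0x5: li/RI
  [11:9] rd=0 = r0
  [8:0] imm=44 = $44

li r0, $44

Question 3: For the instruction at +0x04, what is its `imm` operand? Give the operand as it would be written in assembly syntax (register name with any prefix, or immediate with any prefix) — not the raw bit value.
$223

@+04  little-endian(df 2a) = 0x2adf
  op=0x2adf>>12=0x2 ⇒ lsli (RI)
  rd@[11:9]=0x5 ⇒ r5
  imm@[8:0]=0xdf ⇒ $223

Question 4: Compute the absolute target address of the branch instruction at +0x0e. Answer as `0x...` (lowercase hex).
+0x0e: fc 8f ⇒ word 0x8ffc (little)
  top 4b → 0x8 → call [J]
  [11:0] imm=4092 (s12→-4) = $-4
  target = base 0xb806 + off 0x0e + 2 + imm -4 = 0xb812

0xb812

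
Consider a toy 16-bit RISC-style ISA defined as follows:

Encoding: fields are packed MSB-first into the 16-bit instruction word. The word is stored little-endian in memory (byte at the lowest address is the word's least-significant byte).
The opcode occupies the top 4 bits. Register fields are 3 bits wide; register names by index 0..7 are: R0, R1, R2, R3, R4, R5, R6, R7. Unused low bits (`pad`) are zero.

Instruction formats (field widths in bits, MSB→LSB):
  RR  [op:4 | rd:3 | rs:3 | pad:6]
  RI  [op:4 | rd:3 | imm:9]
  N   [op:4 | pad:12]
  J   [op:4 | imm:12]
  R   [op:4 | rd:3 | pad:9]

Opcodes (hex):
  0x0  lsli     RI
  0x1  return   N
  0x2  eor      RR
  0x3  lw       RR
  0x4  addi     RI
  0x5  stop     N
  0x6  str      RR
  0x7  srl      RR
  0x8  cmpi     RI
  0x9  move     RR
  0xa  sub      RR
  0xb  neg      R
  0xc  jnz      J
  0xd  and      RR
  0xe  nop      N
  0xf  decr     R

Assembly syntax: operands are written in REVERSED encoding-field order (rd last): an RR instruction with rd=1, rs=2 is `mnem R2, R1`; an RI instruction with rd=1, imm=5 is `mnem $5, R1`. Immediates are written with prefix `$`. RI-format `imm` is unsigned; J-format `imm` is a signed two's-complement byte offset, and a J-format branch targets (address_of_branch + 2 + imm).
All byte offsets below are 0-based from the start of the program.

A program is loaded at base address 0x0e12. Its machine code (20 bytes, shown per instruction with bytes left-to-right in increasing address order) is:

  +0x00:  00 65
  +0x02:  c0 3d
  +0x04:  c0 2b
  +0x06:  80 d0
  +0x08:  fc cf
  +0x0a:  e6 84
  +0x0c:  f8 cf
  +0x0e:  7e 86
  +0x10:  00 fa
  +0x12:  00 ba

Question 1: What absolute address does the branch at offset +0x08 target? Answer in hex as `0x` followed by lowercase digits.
0x0e18

@+08  little-endian(fc cf) = 0xcffc
  top 4b → 0xc → jnz [J]
  [11:0] imm=4092 (s12→-4) = $-4
  target = base 0x0e12 + off 0x08 + 2 + imm -4 = 0x0e18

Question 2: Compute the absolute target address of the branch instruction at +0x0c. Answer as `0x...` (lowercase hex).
@+0c  little-endian(f8 cf) = 0xcff8
  opcode bits[15:12]=0xc: jnz/J
  imm: (w>>0)&0xfff=0xff8 (s12→-8) → $-8
  target = base 0x0e12 + off 0x0c + 2 + imm -8 = 0x0e18

0x0e18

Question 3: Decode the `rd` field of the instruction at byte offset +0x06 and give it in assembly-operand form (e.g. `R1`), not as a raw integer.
R0

[06] 80 d0 → 0xd080
  op=0xd080>>12=0xd ⇒ and (RR)
  rd@[11:9]=0x0 ⇒ R0
  rs@[8:6]=0x2 ⇒ R2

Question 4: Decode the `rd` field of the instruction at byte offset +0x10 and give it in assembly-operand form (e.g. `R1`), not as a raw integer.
R5

@+10  little-endian(00 fa) = 0xfa00
  op=0xfa00>>12=0xf ⇒ decr (R)
  rd@[11:9]=0x5 ⇒ R5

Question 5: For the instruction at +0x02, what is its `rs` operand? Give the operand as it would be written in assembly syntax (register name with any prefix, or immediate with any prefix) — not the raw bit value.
R7

off 0x02: read c0 3d as little → 0x3dc0
  top 4b → 0x3 → lw [RR]
  [11:9] rd=6 = R6
  [8:6] rs=7 = R7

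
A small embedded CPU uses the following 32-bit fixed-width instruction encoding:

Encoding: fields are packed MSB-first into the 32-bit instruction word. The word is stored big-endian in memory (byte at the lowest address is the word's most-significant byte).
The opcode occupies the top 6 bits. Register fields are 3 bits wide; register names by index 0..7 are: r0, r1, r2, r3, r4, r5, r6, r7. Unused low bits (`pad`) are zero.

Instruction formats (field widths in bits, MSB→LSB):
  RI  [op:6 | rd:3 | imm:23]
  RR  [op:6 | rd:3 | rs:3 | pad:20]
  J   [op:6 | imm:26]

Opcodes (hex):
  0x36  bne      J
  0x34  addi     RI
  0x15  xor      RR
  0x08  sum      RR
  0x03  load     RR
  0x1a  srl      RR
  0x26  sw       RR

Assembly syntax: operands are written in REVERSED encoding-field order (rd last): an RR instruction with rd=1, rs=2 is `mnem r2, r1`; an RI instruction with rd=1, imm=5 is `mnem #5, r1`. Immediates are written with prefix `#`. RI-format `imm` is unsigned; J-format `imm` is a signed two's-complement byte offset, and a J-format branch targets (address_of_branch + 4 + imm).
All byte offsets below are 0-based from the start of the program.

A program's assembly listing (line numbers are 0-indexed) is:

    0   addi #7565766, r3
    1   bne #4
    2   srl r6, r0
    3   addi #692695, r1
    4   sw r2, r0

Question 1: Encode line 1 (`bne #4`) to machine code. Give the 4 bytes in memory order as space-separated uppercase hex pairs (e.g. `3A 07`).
1. bne fields op=0x36:6|imm=4:26 → word d8000004h → d8 00 00 04

D8 00 00 04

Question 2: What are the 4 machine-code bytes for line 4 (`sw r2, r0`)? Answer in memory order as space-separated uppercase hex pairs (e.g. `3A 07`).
L4: sw op=0x26:6|rd=0:3|rs=2:3|pad=0:20 ⇒ 0x98200000 ⇒ big 98 20 00 00

98 20 00 00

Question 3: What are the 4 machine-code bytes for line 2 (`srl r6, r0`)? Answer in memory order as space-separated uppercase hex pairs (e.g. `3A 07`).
2. srl fields op=0x1a:6|rd=0:3|rs=6:3|pad=0:20 → word 68600000h → 68 60 00 00

68 60 00 00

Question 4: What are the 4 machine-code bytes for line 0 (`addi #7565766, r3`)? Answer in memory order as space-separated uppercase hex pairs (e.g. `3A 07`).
line 0 (addi): pack op=0x34:6|rd=3:3|imm=7565766:23 = 0xd1f371c6; big→ d1 f3 71 c6

D1 F3 71 C6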